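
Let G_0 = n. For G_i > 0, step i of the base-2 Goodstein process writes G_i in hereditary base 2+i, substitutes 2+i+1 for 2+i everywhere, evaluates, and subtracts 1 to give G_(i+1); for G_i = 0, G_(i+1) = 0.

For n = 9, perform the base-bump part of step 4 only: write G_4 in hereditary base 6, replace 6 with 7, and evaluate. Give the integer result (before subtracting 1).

2471827

base 2: 9 = 2^(2 + 1) + 1; at 3: 3^(3 + 1) + 1 = 82; next = 81
base 3: 81 = 3^(3 + 1); at 4: 4^(4 + 1) = 1024; next = 1023
base 4: 1023 = 3·4^4 + 3·4^3 + 3·4^2 + 3·4 + 3; at 5: 3·5^5 + 3·5^3 + 3·5^2 + 3·5 + 3 = 9843; next = 9842
base 5: 9842 = 3·5^5 + 3·5^3 + 3·5^2 + 3·5 + 2; at 6: 3·6^6 + 3·6^3 + 3·6^2 + 3·6 + 2 = 140744; next = 140743
base 6: 140743 = 3·6^6 + 3·6^3 + 3·6^2 + 3·6 + 1; at 7: 3·7^7 + 3·7^3 + 3·7^2 + 3·7 + 1 = 2471827; next = 2471826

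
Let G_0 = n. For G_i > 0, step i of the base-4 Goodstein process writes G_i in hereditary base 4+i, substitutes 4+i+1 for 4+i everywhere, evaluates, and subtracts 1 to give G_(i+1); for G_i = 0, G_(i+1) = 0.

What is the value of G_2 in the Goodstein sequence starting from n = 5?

5

5 —HB4→ 4 + 1 —bump→ 5 + 1 = 6 —(−1)→ 5
5 —HB5→ 5 —bump→ 6 = 6 —(−1)→ 5
5 —HB6→ 5 —bump→ 5 = 5 —(−1)→ 4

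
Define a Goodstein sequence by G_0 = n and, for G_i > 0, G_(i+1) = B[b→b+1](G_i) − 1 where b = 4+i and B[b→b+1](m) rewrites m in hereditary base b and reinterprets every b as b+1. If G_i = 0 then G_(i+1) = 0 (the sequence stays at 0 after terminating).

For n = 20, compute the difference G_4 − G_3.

14

(0) 20|_4 = 4^2 + 4 ↦ 5^2 + 5|_5 = 30 ⇒ 29
(1) 29|_5 = 5^2 + 4 ↦ 6^2 + 4|_6 = 40 ⇒ 39
(2) 39|_6 = 6^2 + 3 ↦ 7^2 + 3|_7 = 52 ⇒ 51
(3) 51|_7 = 7^2 + 2 ↦ 8^2 + 2|_8 = 66 ⇒ 65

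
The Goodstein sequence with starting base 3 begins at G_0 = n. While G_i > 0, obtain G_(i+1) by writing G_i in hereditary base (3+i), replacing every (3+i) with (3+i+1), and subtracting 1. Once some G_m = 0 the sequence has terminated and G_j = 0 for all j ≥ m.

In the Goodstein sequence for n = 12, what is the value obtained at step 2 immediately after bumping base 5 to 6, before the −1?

38

G_0=12  [base 3] 3^2 + 3  →[3↦4]→  4^2 + 4 = 20  −1 ⇒ G_1=19
G_1=19  [base 4] 4^2 + 3  →[4↦5]→  5^2 + 3 = 28  −1 ⇒ G_2=27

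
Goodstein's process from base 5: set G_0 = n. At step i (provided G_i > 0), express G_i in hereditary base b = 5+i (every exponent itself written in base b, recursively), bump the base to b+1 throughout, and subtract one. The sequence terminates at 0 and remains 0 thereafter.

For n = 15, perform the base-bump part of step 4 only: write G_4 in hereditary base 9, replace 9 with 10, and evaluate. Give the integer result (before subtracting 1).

(0) 15|_5 = 3·5 ↦ 3·6|_6 = 18 ⇒ 17
(1) 17|_6 = 2·6 + 5 ↦ 2·7 + 5|_7 = 19 ⇒ 18
(2) 18|_7 = 2·7 + 4 ↦ 2·8 + 4|_8 = 20 ⇒ 19
(3) 19|_8 = 2·8 + 3 ↦ 2·9 + 3|_9 = 21 ⇒ 20

22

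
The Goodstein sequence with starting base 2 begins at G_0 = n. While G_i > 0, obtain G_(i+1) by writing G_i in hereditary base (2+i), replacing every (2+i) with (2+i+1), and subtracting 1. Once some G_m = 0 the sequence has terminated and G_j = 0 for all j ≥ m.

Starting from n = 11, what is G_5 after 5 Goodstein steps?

5764801

11 —HB2→ 2^(2 + 1) + 2 + 1 —bump→ 3^(3 + 1) + 3 + 1 = 85 —(−1)→ 84
84 —HB3→ 3^(3 + 1) + 3 —bump→ 4^(4 + 1) + 4 = 1028 —(−1)→ 1027
1027 —HB4→ 4^(4 + 1) + 3 —bump→ 5^(5 + 1) + 3 = 15628 —(−1)→ 15627
15627 —HB5→ 5^(5 + 1) + 2 —bump→ 6^(6 + 1) + 2 = 279938 —(−1)→ 279937
279937 —HB6→ 6^(6 + 1) + 1 —bump→ 7^(7 + 1) + 1 = 5764802 —(−1)→ 5764801
5764801 —HB7→ 7^(7 + 1) —bump→ 8^(8 + 1) = 134217728 —(−1)→ 134217727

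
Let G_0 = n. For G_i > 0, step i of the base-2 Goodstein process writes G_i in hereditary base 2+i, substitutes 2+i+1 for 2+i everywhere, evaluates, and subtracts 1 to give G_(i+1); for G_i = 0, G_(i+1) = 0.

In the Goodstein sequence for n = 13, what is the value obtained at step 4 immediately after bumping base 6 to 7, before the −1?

5765999

(0) 13|_2 = 2^(2 + 1) + 2^2 + 1 ↦ 3^(3 + 1) + 3^3 + 1|_3 = 109 ⇒ 108
(1) 108|_3 = 3^(3 + 1) + 3^3 ↦ 4^(4 + 1) + 4^4|_4 = 1280 ⇒ 1279
(2) 1279|_4 = 4^(4 + 1) + 3·4^3 + 3·4^2 + 3·4 + 3 ↦ 5^(5 + 1) + 3·5^3 + 3·5^2 + 3·5 + 3|_5 = 16093 ⇒ 16092
(3) 16092|_5 = 5^(5 + 1) + 3·5^3 + 3·5^2 + 3·5 + 2 ↦ 6^(6 + 1) + 3·6^3 + 3·6^2 + 3·6 + 2|_6 = 280712 ⇒ 280711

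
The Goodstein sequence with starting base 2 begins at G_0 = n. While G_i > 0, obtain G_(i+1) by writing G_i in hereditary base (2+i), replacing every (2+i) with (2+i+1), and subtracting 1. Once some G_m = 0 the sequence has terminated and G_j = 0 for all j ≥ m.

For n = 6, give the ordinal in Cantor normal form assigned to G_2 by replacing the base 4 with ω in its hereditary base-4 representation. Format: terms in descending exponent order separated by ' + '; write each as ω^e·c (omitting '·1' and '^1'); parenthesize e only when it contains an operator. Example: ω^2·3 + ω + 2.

6 —HB2→ 2^2 + 2 —bump→ 3^3 + 3 = 30 —(−1)→ 29
29 —HB3→ 3^3 + 2 —bump→ 4^4 + 2 = 258 —(−1)→ 257

ω^ω + 1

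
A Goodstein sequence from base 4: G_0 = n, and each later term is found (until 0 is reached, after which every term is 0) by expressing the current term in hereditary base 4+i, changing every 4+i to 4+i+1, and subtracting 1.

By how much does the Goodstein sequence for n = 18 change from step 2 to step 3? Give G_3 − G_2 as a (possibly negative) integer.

12

i=0: 18 = 4^2 + 2 (b=4); 4→5: 5^2 + 2 = 27; 27−1 = 26
i=1: 26 = 5^2 + 1 (b=5); 5→6: 6^2 + 1 = 37; 37−1 = 36
i=2: 36 = 6^2 (b=6); 6→7: 7^2 = 49; 49−1 = 48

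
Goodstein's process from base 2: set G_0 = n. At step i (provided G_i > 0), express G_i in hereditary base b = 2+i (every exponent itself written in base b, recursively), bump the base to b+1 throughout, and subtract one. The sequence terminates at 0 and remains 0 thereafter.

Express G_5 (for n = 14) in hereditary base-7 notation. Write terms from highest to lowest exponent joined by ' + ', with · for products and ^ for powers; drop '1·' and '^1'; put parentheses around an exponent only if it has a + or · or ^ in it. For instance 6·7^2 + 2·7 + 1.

i=0: 14 = 2^(2 + 1) + 2^2 + 2 (b=2); 2→3: 3^(3 + 1) + 3^3 + 3 = 111; 111−1 = 110
i=1: 110 = 3^(3 + 1) + 3^3 + 2 (b=3); 3→4: 4^(4 + 1) + 4^4 + 2 = 1282; 1282−1 = 1281
i=2: 1281 = 4^(4 + 1) + 4^4 + 1 (b=4); 4→5: 5^(5 + 1) + 5^5 + 1 = 18751; 18751−1 = 18750
i=3: 18750 = 5^(5 + 1) + 5^5 (b=5); 5→6: 6^(6 + 1) + 6^6 = 326592; 326592−1 = 326591
i=4: 326591 = 6^(6 + 1) + 5·6^5 + 5·6^4 + 5·6^3 + 5·6^2 + 5·6 + 5 (b=6); 6→7: 7^(7 + 1) + 5·7^5 + 5·7^4 + 5·7^3 + 5·7^2 + 5·7 + 5 = 5862841; 5862841−1 = 5862840
i=5: 5862840 = 7^(7 + 1) + 5·7^5 + 5·7^4 + 5·7^3 + 5·7^2 + 5·7 + 4 (b=7); 7→8: 8^(8 + 1) + 5·8^5 + 5·8^4 + 5·8^3 + 5·8^2 + 5·8 + 4 = 134404972; 134404972−1 = 134404971

7^(7 + 1) + 5·7^5 + 5·7^4 + 5·7^3 + 5·7^2 + 5·7 + 4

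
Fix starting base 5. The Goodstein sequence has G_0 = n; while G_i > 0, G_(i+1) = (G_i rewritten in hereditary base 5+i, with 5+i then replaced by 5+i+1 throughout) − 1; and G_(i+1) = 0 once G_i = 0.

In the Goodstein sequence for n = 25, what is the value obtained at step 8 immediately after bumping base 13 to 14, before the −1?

(0) 25|_5 = 5^2 ↦ 6^2|_6 = 36 ⇒ 35
(1) 35|_6 = 5·6 + 5 ↦ 5·7 + 5|_7 = 40 ⇒ 39
(2) 39|_7 = 5·7 + 4 ↦ 5·8 + 4|_8 = 44 ⇒ 43
(3) 43|_8 = 5·8 + 3 ↦ 5·9 + 3|_9 = 48 ⇒ 47
(4) 47|_9 = 5·9 + 2 ↦ 5·10 + 2|_10 = 52 ⇒ 51
(5) 51|_10 = 5·10 + 1 ↦ 5·11 + 1|_11 = 56 ⇒ 55
(6) 55|_11 = 5·11 ↦ 5·12|_12 = 60 ⇒ 59
(7) 59|_12 = 4·12 + 11 ↦ 4·13 + 11|_13 = 63 ⇒ 62

66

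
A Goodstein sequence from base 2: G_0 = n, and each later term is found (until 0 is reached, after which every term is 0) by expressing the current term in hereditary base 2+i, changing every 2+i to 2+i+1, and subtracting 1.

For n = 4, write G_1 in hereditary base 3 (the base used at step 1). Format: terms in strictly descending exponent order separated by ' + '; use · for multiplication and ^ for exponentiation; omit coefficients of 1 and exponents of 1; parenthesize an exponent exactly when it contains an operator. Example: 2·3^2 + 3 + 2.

(0) 4|_2 = 2^2 ↦ 3^3|_3 = 27 ⇒ 26
(1) 26|_3 = 2·3^2 + 2·3 + 2 ↦ 2·4^2 + 2·4 + 2|_4 = 42 ⇒ 41

2·3^2 + 2·3 + 2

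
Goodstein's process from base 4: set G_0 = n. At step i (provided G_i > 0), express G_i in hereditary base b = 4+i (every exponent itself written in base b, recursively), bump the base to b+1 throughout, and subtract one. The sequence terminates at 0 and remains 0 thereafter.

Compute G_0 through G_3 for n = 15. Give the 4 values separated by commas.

15 —HB4→ 3·4 + 3 —bump→ 3·5 + 3 = 18 —(−1)→ 17
17 —HB5→ 3·5 + 2 —bump→ 3·6 + 2 = 20 —(−1)→ 19
19 —HB6→ 3·6 + 1 —bump→ 3·7 + 1 = 22 —(−1)→ 21

15, 17, 19, 21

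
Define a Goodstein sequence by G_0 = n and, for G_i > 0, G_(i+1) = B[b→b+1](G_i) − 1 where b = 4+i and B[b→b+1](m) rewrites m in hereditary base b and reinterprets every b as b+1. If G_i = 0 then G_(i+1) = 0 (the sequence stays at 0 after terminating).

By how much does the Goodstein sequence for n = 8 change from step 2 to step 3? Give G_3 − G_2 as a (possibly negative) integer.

base 4: 8 = 2·4; at 5: 2·5 = 10; next = 9
base 5: 9 = 5 + 4; at 6: 6 + 4 = 10; next = 9
base 6: 9 = 6 + 3; at 7: 7 + 3 = 10; next = 9

0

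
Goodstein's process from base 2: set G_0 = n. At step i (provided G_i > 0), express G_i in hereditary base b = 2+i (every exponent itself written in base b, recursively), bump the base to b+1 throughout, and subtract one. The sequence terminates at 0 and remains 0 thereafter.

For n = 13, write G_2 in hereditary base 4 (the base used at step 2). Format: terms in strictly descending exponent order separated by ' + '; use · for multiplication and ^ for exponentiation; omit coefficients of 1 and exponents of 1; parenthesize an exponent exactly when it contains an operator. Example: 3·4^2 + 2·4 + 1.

4^(4 + 1) + 3·4^3 + 3·4^2 + 3·4 + 3

G_0 = 13. HB_2(13) = 2^(2 + 1) + 2^2 + 1. Bump = 109. G_1 = 108.
G_1 = 108. HB_3(108) = 3^(3 + 1) + 3^3. Bump = 1280. G_2 = 1279.
G_2 = 1279. HB_4(1279) = 4^(4 + 1) + 3·4^3 + 3·4^2 + 3·4 + 3. Bump = 16093. G_3 = 16092.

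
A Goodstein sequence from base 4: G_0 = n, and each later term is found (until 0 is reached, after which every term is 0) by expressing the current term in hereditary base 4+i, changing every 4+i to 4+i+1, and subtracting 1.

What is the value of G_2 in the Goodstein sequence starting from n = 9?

11

(0) 9|_4 = 2·4 + 1 ↦ 2·5 + 1|_5 = 11 ⇒ 10
(1) 10|_5 = 2·5 ↦ 2·6|_6 = 12 ⇒ 11
(2) 11|_6 = 6 + 5 ↦ 7 + 5|_7 = 12 ⇒ 11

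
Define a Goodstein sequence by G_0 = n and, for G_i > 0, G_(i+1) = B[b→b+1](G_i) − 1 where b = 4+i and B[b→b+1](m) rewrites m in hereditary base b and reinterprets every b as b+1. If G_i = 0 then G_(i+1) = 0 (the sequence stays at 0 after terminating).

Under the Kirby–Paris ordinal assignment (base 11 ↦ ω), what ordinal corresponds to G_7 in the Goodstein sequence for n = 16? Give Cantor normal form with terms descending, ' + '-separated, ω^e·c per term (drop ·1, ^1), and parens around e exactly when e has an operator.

ω·3 + 8

G_0=16  [base 4] 4^2  →[4↦5]→  5^2 = 25  −1 ⇒ G_1=24
G_1=24  [base 5] 4·5 + 4  →[5↦6]→  4·6 + 4 = 28  −1 ⇒ G_2=27
G_2=27  [base 6] 4·6 + 3  →[6↦7]→  4·7 + 3 = 31  −1 ⇒ G_3=30
G_3=30  [base 7] 4·7 + 2  →[7↦8]→  4·8 + 2 = 34  −1 ⇒ G_4=33
G_4=33  [base 8] 4·8 + 1  →[8↦9]→  4·9 + 1 = 37  −1 ⇒ G_5=36
G_5=36  [base 9] 4·9  →[9↦10]→  4·10 = 40  −1 ⇒ G_6=39
G_6=39  [base 10] 3·10 + 9  →[10↦11]→  3·11 + 9 = 42  −1 ⇒ G_7=41
G_7=41  [base 11] 3·11 + 8  →[11↦12]→  3·12 + 8 = 44  −1 ⇒ G_8=43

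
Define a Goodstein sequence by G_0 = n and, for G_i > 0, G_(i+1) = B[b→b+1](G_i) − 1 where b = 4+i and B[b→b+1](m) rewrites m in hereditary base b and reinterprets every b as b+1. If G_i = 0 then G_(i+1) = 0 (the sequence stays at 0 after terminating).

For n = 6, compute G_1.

i=0: 6 = 4 + 2 (b=4); 4→5: 5 + 2 = 7; 7−1 = 6
i=1: 6 = 5 + 1 (b=5); 5→6: 6 + 1 = 7; 7−1 = 6

6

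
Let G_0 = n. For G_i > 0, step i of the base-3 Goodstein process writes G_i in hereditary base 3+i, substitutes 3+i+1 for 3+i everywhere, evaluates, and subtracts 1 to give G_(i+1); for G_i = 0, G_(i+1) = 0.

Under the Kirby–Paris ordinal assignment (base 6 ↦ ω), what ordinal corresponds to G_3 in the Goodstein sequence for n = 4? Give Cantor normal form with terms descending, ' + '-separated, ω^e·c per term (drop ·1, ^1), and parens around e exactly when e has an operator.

G_0=4  [base 3] 3 + 1  →[3↦4]→  4 + 1 = 5  −1 ⇒ G_1=4
G_1=4  [base 4] 4  →[4↦5]→  5 = 5  −1 ⇒ G_2=4
G_2=4  [base 5] 4  →[5↦6]→  4 = 4  −1 ⇒ G_3=3
G_3=3  [base 6] 3  →[6↦7]→  3 = 3  −1 ⇒ G_4=2

3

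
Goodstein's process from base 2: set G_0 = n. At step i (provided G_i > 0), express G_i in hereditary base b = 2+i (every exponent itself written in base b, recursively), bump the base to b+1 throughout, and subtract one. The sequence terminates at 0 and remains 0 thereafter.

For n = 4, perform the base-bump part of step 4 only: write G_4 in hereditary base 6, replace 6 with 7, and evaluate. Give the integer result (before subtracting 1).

G_0=4  [base 2] 2^2  →[2↦3]→  3^3 = 27  −1 ⇒ G_1=26
G_1=26  [base 3] 2·3^2 + 2·3 + 2  →[3↦4]→  2·4^2 + 2·4 + 2 = 42  −1 ⇒ G_2=41
G_2=41  [base 4] 2·4^2 + 2·4 + 1  →[4↦5]→  2·5^2 + 2·5 + 1 = 61  −1 ⇒ G_3=60
G_3=60  [base 5] 2·5^2 + 2·5  →[5↦6]→  2·6^2 + 2·6 = 84  −1 ⇒ G_4=83
G_4=83  [base 6] 2·6^2 + 6 + 5  →[6↦7]→  2·7^2 + 7 + 5 = 110  −1 ⇒ G_5=109

110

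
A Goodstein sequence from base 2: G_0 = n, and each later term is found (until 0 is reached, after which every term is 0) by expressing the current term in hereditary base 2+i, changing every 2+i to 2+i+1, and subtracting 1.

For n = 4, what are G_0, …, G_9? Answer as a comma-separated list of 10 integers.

4, 26, 41, 60, 83, 109, 139, 173, 211, 253

step 0: 4 = 2^2; sub 3 for 2: 3^3; = 27; G_1 = 27−1 = 26
step 1: 26 = 2·3^2 + 2·3 + 2; sub 4 for 3: 2·4^2 + 2·4 + 2; = 42; G_2 = 42−1 = 41
step 2: 41 = 2·4^2 + 2·4 + 1; sub 5 for 4: 2·5^2 + 2·5 + 1; = 61; G_3 = 61−1 = 60
step 3: 60 = 2·5^2 + 2·5; sub 6 for 5: 2·6^2 + 2·6; = 84; G_4 = 84−1 = 83
step 4: 83 = 2·6^2 + 6 + 5; sub 7 for 6: 2·7^2 + 7 + 5; = 110; G_5 = 110−1 = 109
step 5: 109 = 2·7^2 + 7 + 4; sub 8 for 7: 2·8^2 + 8 + 4; = 140; G_6 = 140−1 = 139
step 6: 139 = 2·8^2 + 8 + 3; sub 9 for 8: 2·9^2 + 9 + 3; = 174; G_7 = 174−1 = 173
step 7: 173 = 2·9^2 + 9 + 2; sub 10 for 9: 2·10^2 + 10 + 2; = 212; G_8 = 212−1 = 211
step 8: 211 = 2·10^2 + 10 + 1; sub 11 for 10: 2·11^2 + 11 + 1; = 254; G_9 = 254−1 = 253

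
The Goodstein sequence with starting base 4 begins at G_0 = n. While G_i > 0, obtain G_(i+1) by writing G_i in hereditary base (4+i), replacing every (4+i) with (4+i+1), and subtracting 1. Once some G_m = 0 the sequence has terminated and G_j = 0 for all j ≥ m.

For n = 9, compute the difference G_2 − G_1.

1

G_0=9  [base 4] 2·4 + 1  →[4↦5]→  2·5 + 1 = 11  −1 ⇒ G_1=10
G_1=10  [base 5] 2·5  →[5↦6]→  2·6 = 12  −1 ⇒ G_2=11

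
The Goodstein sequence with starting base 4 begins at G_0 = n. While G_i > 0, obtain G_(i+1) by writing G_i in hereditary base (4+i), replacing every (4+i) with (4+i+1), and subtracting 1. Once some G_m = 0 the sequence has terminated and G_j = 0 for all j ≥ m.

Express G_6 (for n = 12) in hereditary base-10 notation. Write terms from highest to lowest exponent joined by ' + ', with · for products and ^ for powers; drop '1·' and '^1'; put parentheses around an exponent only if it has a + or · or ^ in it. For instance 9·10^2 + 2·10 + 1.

10 + 9

base 4: 12 = 3·4; at 5: 3·5 = 15; next = 14
base 5: 14 = 2·5 + 4; at 6: 2·6 + 4 = 16; next = 15
base 6: 15 = 2·6 + 3; at 7: 2·7 + 3 = 17; next = 16
base 7: 16 = 2·7 + 2; at 8: 2·8 + 2 = 18; next = 17
base 8: 17 = 2·8 + 1; at 9: 2·9 + 1 = 19; next = 18
base 9: 18 = 2·9; at 10: 2·10 = 20; next = 19
base 10: 19 = 10 + 9; at 11: 11 + 9 = 20; next = 19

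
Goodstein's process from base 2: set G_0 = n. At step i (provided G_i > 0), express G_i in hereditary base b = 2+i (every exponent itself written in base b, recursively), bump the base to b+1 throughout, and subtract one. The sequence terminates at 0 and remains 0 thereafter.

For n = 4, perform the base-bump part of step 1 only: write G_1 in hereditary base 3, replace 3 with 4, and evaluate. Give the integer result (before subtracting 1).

42

(0) 4|_2 = 2^2 ↦ 3^3|_3 = 27 ⇒ 26
(1) 26|_3 = 2·3^2 + 2·3 + 2 ↦ 2·4^2 + 2·4 + 2|_4 = 42 ⇒ 41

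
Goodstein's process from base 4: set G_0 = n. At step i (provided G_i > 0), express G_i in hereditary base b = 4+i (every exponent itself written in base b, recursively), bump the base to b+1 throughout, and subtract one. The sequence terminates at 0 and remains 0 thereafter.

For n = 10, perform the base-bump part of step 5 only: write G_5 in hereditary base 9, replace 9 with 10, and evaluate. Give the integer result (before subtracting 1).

14

10 —HB4→ 2·4 + 2 —bump→ 2·5 + 2 = 12 —(−1)→ 11
11 —HB5→ 2·5 + 1 —bump→ 2·6 + 1 = 13 —(−1)→ 12
12 —HB6→ 2·6 —bump→ 2·7 = 14 —(−1)→ 13
13 —HB7→ 7 + 6 —bump→ 8 + 6 = 14 —(−1)→ 13
13 —HB8→ 8 + 5 —bump→ 9 + 5 = 14 —(−1)→ 13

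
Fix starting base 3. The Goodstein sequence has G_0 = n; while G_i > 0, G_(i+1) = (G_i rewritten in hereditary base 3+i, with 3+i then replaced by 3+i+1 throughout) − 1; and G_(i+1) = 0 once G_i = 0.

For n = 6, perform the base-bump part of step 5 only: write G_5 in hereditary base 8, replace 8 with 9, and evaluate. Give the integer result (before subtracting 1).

i=0: 6 = 2·3 (b=3); 3→4: 2·4 = 8; 8−1 = 7
i=1: 7 = 4 + 3 (b=4); 4→5: 5 + 3 = 8; 8−1 = 7
i=2: 7 = 5 + 2 (b=5); 5→6: 6 + 2 = 8; 8−1 = 7
i=3: 7 = 6 + 1 (b=6); 6→7: 7 + 1 = 8; 8−1 = 7
i=4: 7 = 7 (b=7); 7→8: 8 = 8; 8−1 = 7
i=5: 7 = 7 (b=8); 8→9: 7 = 7; 7−1 = 6

7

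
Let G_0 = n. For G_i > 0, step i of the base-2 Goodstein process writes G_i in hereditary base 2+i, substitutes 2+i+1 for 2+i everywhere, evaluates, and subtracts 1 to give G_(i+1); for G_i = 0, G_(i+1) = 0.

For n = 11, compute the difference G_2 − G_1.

i=0: 11 = 2^(2 + 1) + 2 + 1 (b=2); 2→3: 3^(3 + 1) + 3 + 1 = 85; 85−1 = 84
i=1: 84 = 3^(3 + 1) + 3 (b=3); 3→4: 4^(4 + 1) + 4 = 1028; 1028−1 = 1027

943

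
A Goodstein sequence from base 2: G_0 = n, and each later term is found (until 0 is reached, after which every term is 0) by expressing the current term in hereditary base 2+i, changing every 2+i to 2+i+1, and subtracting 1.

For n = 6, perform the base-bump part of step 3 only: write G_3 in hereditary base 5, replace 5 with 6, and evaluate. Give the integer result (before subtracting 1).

46656

G_0 = 6. HB_2(6) = 2^2 + 2. Bump = 30. G_1 = 29.
G_1 = 29. HB_3(29) = 3^3 + 2. Bump = 258. G_2 = 257.
G_2 = 257. HB_4(257) = 4^4 + 1. Bump = 3126. G_3 = 3125.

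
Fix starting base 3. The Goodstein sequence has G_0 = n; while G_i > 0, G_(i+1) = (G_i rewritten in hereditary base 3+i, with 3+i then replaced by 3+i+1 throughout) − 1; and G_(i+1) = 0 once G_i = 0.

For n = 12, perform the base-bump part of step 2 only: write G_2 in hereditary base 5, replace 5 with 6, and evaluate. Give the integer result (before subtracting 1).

step 0: 12 = 3^2 + 3; sub 4 for 3: 4^2 + 4; = 20; G_1 = 20−1 = 19
step 1: 19 = 4^2 + 3; sub 5 for 4: 5^2 + 3; = 28; G_2 = 28−1 = 27
step 2: 27 = 5^2 + 2; sub 6 for 5: 6^2 + 2; = 38; G_3 = 38−1 = 37

38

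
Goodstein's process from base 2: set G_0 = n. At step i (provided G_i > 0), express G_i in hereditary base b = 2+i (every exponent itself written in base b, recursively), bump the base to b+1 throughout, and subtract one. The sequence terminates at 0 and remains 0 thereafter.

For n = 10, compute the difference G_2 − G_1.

942

base 2: 10 = 2^(2 + 1) + 2; at 3: 3^(3 + 1) + 3 = 84; next = 83
base 3: 83 = 3^(3 + 1) + 2; at 4: 4^(4 + 1) + 2 = 1026; next = 1025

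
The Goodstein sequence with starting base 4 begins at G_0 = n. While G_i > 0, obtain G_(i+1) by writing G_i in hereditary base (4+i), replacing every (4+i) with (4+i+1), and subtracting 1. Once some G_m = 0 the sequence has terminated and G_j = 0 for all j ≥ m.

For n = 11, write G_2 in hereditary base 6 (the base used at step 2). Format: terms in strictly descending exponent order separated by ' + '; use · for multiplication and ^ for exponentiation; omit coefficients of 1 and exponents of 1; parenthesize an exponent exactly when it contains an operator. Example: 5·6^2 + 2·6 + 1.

11 —HB4→ 2·4 + 3 —bump→ 2·5 + 3 = 13 —(−1)→ 12
12 —HB5→ 2·5 + 2 —bump→ 2·6 + 2 = 14 —(−1)→ 13
13 —HB6→ 2·6 + 1 —bump→ 2·7 + 1 = 15 —(−1)→ 14

2·6 + 1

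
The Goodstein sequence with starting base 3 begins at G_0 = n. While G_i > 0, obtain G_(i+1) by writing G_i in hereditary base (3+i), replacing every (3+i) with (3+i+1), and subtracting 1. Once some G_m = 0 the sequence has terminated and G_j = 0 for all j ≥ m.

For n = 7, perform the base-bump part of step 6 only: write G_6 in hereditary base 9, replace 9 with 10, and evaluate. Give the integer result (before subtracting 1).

i=0: 7 = 2·3 + 1 (b=3); 3→4: 2·4 + 1 = 9; 9−1 = 8
i=1: 8 = 2·4 (b=4); 4→5: 2·5 = 10; 10−1 = 9
i=2: 9 = 5 + 4 (b=5); 5→6: 6 + 4 = 10; 10−1 = 9
i=3: 9 = 6 + 3 (b=6); 6→7: 7 + 3 = 10; 10−1 = 9
i=4: 9 = 7 + 2 (b=7); 7→8: 8 + 2 = 10; 10−1 = 9
i=5: 9 = 8 + 1 (b=8); 8→9: 9 + 1 = 10; 10−1 = 9

10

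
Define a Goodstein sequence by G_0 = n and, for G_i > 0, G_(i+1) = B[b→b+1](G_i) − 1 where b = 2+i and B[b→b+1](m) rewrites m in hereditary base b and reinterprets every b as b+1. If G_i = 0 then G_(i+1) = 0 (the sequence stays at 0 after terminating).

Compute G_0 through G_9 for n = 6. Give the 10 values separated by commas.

6, 29, 257, 3125, 46655, 98039, 187243, 332147, 555551, 885775

step 0: 6 = 2^2 + 2; sub 3 for 2: 3^3 + 3; = 30; G_1 = 30−1 = 29
step 1: 29 = 3^3 + 2; sub 4 for 3: 4^4 + 2; = 258; G_2 = 258−1 = 257
step 2: 257 = 4^4 + 1; sub 5 for 4: 5^5 + 1; = 3126; G_3 = 3126−1 = 3125
step 3: 3125 = 5^5; sub 6 for 5: 6^6; = 46656; G_4 = 46656−1 = 46655
step 4: 46655 = 5·6^5 + 5·6^4 + 5·6^3 + 5·6^2 + 5·6 + 5; sub 7 for 6: 5·7^5 + 5·7^4 + 5·7^3 + 5·7^2 + 5·7 + 5; = 98040; G_5 = 98040−1 = 98039
step 5: 98039 = 5·7^5 + 5·7^4 + 5·7^3 + 5·7^2 + 5·7 + 4; sub 8 for 7: 5·8^5 + 5·8^4 + 5·8^3 + 5·8^2 + 5·8 + 4; = 187244; G_6 = 187244−1 = 187243
step 6: 187243 = 5·8^5 + 5·8^4 + 5·8^3 + 5·8^2 + 5·8 + 3; sub 9 for 8: 5·9^5 + 5·9^4 + 5·9^3 + 5·9^2 + 5·9 + 3; = 332148; G_7 = 332148−1 = 332147
step 7: 332147 = 5·9^5 + 5·9^4 + 5·9^3 + 5·9^2 + 5·9 + 2; sub 10 for 9: 5·10^5 + 5·10^4 + 5·10^3 + 5·10^2 + 5·10 + 2; = 555552; G_8 = 555552−1 = 555551
step 8: 555551 = 5·10^5 + 5·10^4 + 5·10^3 + 5·10^2 + 5·10 + 1; sub 11 for 10: 5·11^5 + 5·11^4 + 5·11^3 + 5·11^2 + 5·11 + 1; = 885776; G_9 = 885776−1 = 885775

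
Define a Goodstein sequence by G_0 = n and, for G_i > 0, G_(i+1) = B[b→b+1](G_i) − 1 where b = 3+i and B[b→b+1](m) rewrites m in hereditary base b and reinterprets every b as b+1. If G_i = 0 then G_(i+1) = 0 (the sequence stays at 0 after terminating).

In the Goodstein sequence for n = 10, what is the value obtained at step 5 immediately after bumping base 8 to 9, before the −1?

37

10 —HB3→ 3^2 + 1 —bump→ 4^2 + 1 = 17 —(−1)→ 16
16 —HB4→ 4^2 —bump→ 5^2 = 25 —(−1)→ 24
24 —HB5→ 4·5 + 4 —bump→ 4·6 + 4 = 28 —(−1)→ 27
27 —HB6→ 4·6 + 3 —bump→ 4·7 + 3 = 31 —(−1)→ 30
30 —HB7→ 4·7 + 2 —bump→ 4·8 + 2 = 34 —(−1)→ 33
33 —HB8→ 4·8 + 1 —bump→ 4·9 + 1 = 37 —(−1)→ 36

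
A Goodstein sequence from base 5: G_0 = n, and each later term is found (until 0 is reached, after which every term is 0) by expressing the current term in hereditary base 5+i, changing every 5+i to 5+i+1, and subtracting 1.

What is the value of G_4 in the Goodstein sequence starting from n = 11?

[0] 11 ≡ 2·5 + 1 (base 5). Lift 6: 13. −1: 12.
[1] 12 ≡ 2·6 (base 6). Lift 7: 14. −1: 13.
[2] 13 ≡ 7 + 6 (base 7). Lift 8: 14. −1: 13.
[3] 13 ≡ 8 + 5 (base 8). Lift 9: 14. −1: 13.

13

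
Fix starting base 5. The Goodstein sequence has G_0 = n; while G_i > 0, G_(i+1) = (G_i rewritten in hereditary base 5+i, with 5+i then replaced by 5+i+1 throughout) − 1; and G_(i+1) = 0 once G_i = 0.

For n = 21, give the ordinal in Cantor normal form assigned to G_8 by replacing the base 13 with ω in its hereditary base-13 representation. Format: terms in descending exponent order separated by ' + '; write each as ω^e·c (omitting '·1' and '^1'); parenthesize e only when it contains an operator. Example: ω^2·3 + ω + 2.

step 0: 21 = 4·5 + 1; sub 6 for 5: 4·6 + 1; = 25; G_1 = 25−1 = 24
step 1: 24 = 4·6; sub 7 for 6: 4·7; = 28; G_2 = 28−1 = 27
step 2: 27 = 3·7 + 6; sub 8 for 7: 3·8 + 6; = 30; G_3 = 30−1 = 29
step 3: 29 = 3·8 + 5; sub 9 for 8: 3·9 + 5; = 32; G_4 = 32−1 = 31
step 4: 31 = 3·9 + 4; sub 10 for 9: 3·10 + 4; = 34; G_5 = 34−1 = 33
step 5: 33 = 3·10 + 3; sub 11 for 10: 3·11 + 3; = 36; G_6 = 36−1 = 35
step 6: 35 = 3·11 + 2; sub 12 for 11: 3·12 + 2; = 38; G_7 = 38−1 = 37
step 7: 37 = 3·12 + 1; sub 13 for 12: 3·13 + 1; = 40; G_8 = 40−1 = 39

ω·3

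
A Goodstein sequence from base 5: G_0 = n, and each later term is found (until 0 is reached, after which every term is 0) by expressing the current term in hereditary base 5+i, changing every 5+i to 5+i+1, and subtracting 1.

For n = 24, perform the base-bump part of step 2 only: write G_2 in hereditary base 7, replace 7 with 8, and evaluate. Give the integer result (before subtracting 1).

i=0: 24 = 4·5 + 4 (b=5); 5→6: 4·6 + 4 = 28; 28−1 = 27
i=1: 27 = 4·6 + 3 (b=6); 6→7: 4·7 + 3 = 31; 31−1 = 30
i=2: 30 = 4·7 + 2 (b=7); 7→8: 4·8 + 2 = 34; 34−1 = 33

34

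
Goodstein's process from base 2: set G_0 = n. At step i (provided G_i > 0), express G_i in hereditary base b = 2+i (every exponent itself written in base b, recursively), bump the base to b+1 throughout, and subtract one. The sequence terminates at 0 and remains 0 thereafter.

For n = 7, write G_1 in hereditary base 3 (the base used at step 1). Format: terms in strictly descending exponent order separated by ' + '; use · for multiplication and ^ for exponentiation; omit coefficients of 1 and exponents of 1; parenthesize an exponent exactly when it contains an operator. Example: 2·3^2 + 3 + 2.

3^3 + 3

(0) 7|_2 = 2^2 + 2 + 1 ↦ 3^3 + 3 + 1|_3 = 31 ⇒ 30
(1) 30|_3 = 3^3 + 3 ↦ 4^4 + 4|_4 = 260 ⇒ 259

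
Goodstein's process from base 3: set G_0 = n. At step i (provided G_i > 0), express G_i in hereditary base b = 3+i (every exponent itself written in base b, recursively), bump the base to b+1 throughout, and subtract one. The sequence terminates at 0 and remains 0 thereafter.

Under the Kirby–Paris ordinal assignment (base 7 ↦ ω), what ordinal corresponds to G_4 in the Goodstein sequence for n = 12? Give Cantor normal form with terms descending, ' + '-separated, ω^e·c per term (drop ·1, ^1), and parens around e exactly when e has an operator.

ω^2

G_0=12  [base 3] 3^2 + 3  →[3↦4]→  4^2 + 4 = 20  −1 ⇒ G_1=19
G_1=19  [base 4] 4^2 + 3  →[4↦5]→  5^2 + 3 = 28  −1 ⇒ G_2=27
G_2=27  [base 5] 5^2 + 2  →[5↦6]→  6^2 + 2 = 38  −1 ⇒ G_3=37
G_3=37  [base 6] 6^2 + 1  →[6↦7]→  7^2 + 1 = 50  −1 ⇒ G_4=49
G_4=49  [base 7] 7^2  →[7↦8]→  8^2 = 64  −1 ⇒ G_5=63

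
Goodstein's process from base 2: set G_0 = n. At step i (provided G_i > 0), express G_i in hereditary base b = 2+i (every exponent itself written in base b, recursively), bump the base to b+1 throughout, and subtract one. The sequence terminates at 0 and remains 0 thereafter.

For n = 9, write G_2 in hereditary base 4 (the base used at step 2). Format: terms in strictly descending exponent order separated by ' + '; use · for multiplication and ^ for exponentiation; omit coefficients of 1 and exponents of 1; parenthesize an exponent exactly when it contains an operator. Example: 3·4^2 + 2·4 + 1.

3·4^4 + 3·4^3 + 3·4^2 + 3·4 + 3

i=0: 9 = 2^(2 + 1) + 1 (b=2); 2→3: 3^(3 + 1) + 1 = 82; 82−1 = 81
i=1: 81 = 3^(3 + 1) (b=3); 3→4: 4^(4 + 1) = 1024; 1024−1 = 1023
i=2: 1023 = 3·4^4 + 3·4^3 + 3·4^2 + 3·4 + 3 (b=4); 4→5: 3·5^5 + 3·5^3 + 3·5^2 + 3·5 + 3 = 9843; 9843−1 = 9842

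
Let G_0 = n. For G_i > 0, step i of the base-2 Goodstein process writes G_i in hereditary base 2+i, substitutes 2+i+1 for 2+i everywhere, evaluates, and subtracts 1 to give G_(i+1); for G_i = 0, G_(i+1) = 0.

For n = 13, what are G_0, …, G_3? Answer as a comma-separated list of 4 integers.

step 0: 13 = 2^(2 + 1) + 2^2 + 1; sub 3 for 2: 3^(3 + 1) + 3^3 + 1; = 109; G_1 = 109−1 = 108
step 1: 108 = 3^(3 + 1) + 3^3; sub 4 for 3: 4^(4 + 1) + 4^4; = 1280; G_2 = 1280−1 = 1279
step 2: 1279 = 4^(4 + 1) + 3·4^3 + 3·4^2 + 3·4 + 3; sub 5 for 4: 5^(5 + 1) + 3·5^3 + 3·5^2 + 3·5 + 3; = 16093; G_3 = 16093−1 = 16092

13, 108, 1279, 16092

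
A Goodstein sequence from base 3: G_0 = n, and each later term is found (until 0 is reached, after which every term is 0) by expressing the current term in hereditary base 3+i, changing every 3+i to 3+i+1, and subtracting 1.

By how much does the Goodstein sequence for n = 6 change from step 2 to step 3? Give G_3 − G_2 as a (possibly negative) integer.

0

G_0 = 6. HB_3(6) = 2·3. Bump = 8. G_1 = 7.
G_1 = 7. HB_4(7) = 4 + 3. Bump = 8. G_2 = 7.
G_2 = 7. HB_5(7) = 5 + 2. Bump = 8. G_3 = 7.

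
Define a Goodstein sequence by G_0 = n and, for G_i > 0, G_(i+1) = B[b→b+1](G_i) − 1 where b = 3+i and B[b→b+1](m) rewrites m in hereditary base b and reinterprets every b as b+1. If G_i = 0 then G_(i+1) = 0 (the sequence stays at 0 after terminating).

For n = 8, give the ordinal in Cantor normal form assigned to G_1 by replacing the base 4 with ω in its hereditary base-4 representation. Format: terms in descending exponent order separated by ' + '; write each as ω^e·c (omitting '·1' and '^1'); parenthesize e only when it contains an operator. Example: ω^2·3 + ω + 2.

(0) 8|_3 = 2·3 + 2 ↦ 2·4 + 2|_4 = 10 ⇒ 9
(1) 9|_4 = 2·4 + 1 ↦ 2·5 + 1|_5 = 11 ⇒ 10

ω·2 + 1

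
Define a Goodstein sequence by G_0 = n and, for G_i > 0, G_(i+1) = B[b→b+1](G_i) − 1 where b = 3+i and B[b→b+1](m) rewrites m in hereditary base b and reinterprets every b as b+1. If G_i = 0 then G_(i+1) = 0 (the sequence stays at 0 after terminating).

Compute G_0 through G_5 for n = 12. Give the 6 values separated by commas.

12, 19, 27, 37, 49, 63

base 3: 12 = 3^2 + 3; at 4: 4^2 + 4 = 20; next = 19
base 4: 19 = 4^2 + 3; at 5: 5^2 + 3 = 28; next = 27
base 5: 27 = 5^2 + 2; at 6: 6^2 + 2 = 38; next = 37
base 6: 37 = 6^2 + 1; at 7: 7^2 + 1 = 50; next = 49
base 7: 49 = 7^2; at 8: 8^2 = 64; next = 63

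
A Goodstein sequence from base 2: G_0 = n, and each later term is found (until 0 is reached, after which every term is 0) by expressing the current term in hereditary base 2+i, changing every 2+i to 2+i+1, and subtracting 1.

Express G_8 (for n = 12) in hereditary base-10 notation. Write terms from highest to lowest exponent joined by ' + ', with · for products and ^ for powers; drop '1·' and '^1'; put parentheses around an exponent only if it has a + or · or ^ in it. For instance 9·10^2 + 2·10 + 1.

G_0=12  [base 2] 2^(2 + 1) + 2^2  →[2↦3]→  3^(3 + 1) + 3^3 = 108  −1 ⇒ G_1=107
G_1=107  [base 3] 3^(3 + 1) + 2·3^2 + 2·3 + 2  →[3↦4]→  4^(4 + 1) + 2·4^2 + 2·4 + 2 = 1066  −1 ⇒ G_2=1065
G_2=1065  [base 4] 4^(4 + 1) + 2·4^2 + 2·4 + 1  →[4↦5]→  5^(5 + 1) + 2·5^2 + 2·5 + 1 = 15686  −1 ⇒ G_3=15685
G_3=15685  [base 5] 5^(5 + 1) + 2·5^2 + 2·5  →[5↦6]→  6^(6 + 1) + 2·6^2 + 2·6 = 280020  −1 ⇒ G_4=280019
G_4=280019  [base 6] 6^(6 + 1) + 2·6^2 + 6 + 5  →[6↦7]→  7^(7 + 1) + 2·7^2 + 7 + 5 = 5764911  −1 ⇒ G_5=5764910
G_5=5764910  [base 7] 7^(7 + 1) + 2·7^2 + 7 + 4  →[7↦8]→  8^(8 + 1) + 2·8^2 + 8 + 4 = 134217868  −1 ⇒ G_6=134217867
G_6=134217867  [base 8] 8^(8 + 1) + 2·8^2 + 8 + 3  →[8↦9]→  9^(9 + 1) + 2·9^2 + 9 + 3 = 3486784575  −1 ⇒ G_7=3486784574
G_7=3486784574  [base 9] 9^(9 + 1) + 2·9^2 + 9 + 2  →[9↦10]→  10^(10 + 1) + 2·10^2 + 10 + 2 = 100000000212  −1 ⇒ G_8=100000000211
G_8=100000000211  [base 10] 10^(10 + 1) + 2·10^2 + 10 + 1  →[10↦11]→  11^(11 + 1) + 2·11^2 + 11 + 1 = 3138428376975  −1 ⇒ G_9=3138428376974

10^(10 + 1) + 2·10^2 + 10 + 1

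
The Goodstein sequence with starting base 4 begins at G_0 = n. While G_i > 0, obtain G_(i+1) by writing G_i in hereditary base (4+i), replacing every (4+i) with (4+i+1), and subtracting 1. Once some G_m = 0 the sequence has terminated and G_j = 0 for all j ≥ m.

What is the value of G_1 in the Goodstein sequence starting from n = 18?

26

[0] 18 ≡ 4^2 + 2 (base 4). Lift 5: 27. −1: 26.
[1] 26 ≡ 5^2 + 1 (base 5). Lift 6: 37. −1: 36.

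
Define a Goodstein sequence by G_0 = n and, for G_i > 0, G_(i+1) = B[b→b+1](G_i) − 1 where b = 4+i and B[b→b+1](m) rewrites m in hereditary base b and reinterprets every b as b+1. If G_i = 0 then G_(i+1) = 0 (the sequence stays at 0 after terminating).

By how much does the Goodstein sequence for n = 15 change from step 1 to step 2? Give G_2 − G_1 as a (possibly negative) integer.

G_0=15  [base 4] 3·4 + 3  →[4↦5]→  3·5 + 3 = 18  −1 ⇒ G_1=17
G_1=17  [base 5] 3·5 + 2  →[5↦6]→  3·6 + 2 = 20  −1 ⇒ G_2=19

2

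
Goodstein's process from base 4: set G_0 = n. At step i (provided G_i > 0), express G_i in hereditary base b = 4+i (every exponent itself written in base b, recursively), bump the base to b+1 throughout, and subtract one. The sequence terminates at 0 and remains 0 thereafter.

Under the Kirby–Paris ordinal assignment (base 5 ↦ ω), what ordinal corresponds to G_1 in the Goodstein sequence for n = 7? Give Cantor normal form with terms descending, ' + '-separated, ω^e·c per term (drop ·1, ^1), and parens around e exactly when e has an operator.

[0] 7 ≡ 4 + 3 (base 4). Lift 5: 8. −1: 7.
[1] 7 ≡ 5 + 2 (base 5). Lift 6: 8. −1: 7.

ω + 2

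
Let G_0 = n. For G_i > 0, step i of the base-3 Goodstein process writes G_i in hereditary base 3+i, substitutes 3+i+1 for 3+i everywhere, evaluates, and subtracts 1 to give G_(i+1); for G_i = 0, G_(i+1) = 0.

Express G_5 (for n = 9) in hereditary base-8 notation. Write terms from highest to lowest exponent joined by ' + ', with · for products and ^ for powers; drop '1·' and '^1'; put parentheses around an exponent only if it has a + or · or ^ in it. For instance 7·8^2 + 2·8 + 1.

2·8 + 7

G_0=9  [base 3] 3^2  →[3↦4]→  4^2 = 16  −1 ⇒ G_1=15
G_1=15  [base 4] 3·4 + 3  →[4↦5]→  3·5 + 3 = 18  −1 ⇒ G_2=17
G_2=17  [base 5] 3·5 + 2  →[5↦6]→  3·6 + 2 = 20  −1 ⇒ G_3=19
G_3=19  [base 6] 3·6 + 1  →[6↦7]→  3·7 + 1 = 22  −1 ⇒ G_4=21
G_4=21  [base 7] 3·7  →[7↦8]→  3·8 = 24  −1 ⇒ G_5=23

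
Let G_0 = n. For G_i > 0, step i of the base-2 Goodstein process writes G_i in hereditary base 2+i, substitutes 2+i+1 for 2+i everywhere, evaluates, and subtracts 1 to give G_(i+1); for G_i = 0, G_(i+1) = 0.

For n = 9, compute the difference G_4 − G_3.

base 2: 9 = 2^(2 + 1) + 1; at 3: 3^(3 + 1) + 1 = 82; next = 81
base 3: 81 = 3^(3 + 1); at 4: 4^(4 + 1) = 1024; next = 1023
base 4: 1023 = 3·4^4 + 3·4^3 + 3·4^2 + 3·4 + 3; at 5: 3·5^5 + 3·5^3 + 3·5^2 + 3·5 + 3 = 9843; next = 9842
base 5: 9842 = 3·5^5 + 3·5^3 + 3·5^2 + 3·5 + 2; at 6: 3·6^6 + 3·6^3 + 3·6^2 + 3·6 + 2 = 140744; next = 140743

130901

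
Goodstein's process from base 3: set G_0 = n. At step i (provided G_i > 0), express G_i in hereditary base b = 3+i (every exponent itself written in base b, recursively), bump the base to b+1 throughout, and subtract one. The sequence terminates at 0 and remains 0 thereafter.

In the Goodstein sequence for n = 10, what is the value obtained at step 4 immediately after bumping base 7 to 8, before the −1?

step 0: 10 = 3^2 + 1; sub 4 for 3: 4^2 + 1; = 17; G_1 = 17−1 = 16
step 1: 16 = 4^2; sub 5 for 4: 5^2; = 25; G_2 = 25−1 = 24
step 2: 24 = 4·5 + 4; sub 6 for 5: 4·6 + 4; = 28; G_3 = 28−1 = 27
step 3: 27 = 4·6 + 3; sub 7 for 6: 4·7 + 3; = 31; G_4 = 31−1 = 30
step 4: 30 = 4·7 + 2; sub 8 for 7: 4·8 + 2; = 34; G_5 = 34−1 = 33

34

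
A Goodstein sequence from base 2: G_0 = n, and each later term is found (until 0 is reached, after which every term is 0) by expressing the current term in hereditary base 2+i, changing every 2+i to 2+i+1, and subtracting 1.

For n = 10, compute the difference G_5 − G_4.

G_0=10  [base 2] 2^(2 + 1) + 2  →[2↦3]→  3^(3 + 1) + 3 = 84  −1 ⇒ G_1=83
G_1=83  [base 3] 3^(3 + 1) + 2  →[3↦4]→  4^(4 + 1) + 2 = 1026  −1 ⇒ G_2=1025
G_2=1025  [base 4] 4^(4 + 1) + 1  →[4↦5]→  5^(5 + 1) + 1 = 15626  −1 ⇒ G_3=15625
G_3=15625  [base 5] 5^(5 + 1)  →[5↦6]→  6^(6 + 1) = 279936  −1 ⇒ G_4=279935
G_4=279935  [base 6] 5·6^6 + 5·6^5 + 5·6^4 + 5·6^3 + 5·6^2 + 5·6 + 5  →[6↦7]→  5·7^7 + 5·7^5 + 5·7^4 + 5·7^3 + 5·7^2 + 5·7 + 5 = 4215755  −1 ⇒ G_5=4215754

3935819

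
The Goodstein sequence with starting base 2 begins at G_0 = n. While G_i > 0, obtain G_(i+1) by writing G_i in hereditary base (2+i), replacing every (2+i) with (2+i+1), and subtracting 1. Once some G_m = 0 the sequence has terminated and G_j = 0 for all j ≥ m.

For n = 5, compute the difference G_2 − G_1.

G_0 = 5. HB_2(5) = 2^2 + 1. Bump = 28. G_1 = 27.
G_1 = 27. HB_3(27) = 3^3. Bump = 256. G_2 = 255.

228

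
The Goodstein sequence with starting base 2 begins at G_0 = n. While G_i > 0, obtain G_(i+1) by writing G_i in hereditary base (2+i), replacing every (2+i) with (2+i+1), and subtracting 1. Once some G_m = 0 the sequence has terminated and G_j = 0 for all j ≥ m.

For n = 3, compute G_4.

[0] 3 ≡ 2 + 1 (base 2). Lift 3: 4. −1: 3.
[1] 3 ≡ 3 (base 3). Lift 4: 4. −1: 3.
[2] 3 ≡ 3 (base 4). Lift 5: 3. −1: 2.
[3] 2 ≡ 2 (base 5). Lift 6: 2. −1: 1.
[4] 1 ≡ 1 (base 6). Lift 7: 1. −1: 0.

1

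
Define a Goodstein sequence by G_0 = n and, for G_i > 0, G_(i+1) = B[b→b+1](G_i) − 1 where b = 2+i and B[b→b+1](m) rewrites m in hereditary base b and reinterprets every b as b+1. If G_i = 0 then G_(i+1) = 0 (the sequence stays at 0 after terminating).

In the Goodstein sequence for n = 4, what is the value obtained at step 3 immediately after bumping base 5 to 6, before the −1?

84

i=0: 4 = 2^2 (b=2); 2→3: 3^3 = 27; 27−1 = 26
i=1: 26 = 2·3^2 + 2·3 + 2 (b=3); 3→4: 2·4^2 + 2·4 + 2 = 42; 42−1 = 41
i=2: 41 = 2·4^2 + 2·4 + 1 (b=4); 4→5: 2·5^2 + 2·5 + 1 = 61; 61−1 = 60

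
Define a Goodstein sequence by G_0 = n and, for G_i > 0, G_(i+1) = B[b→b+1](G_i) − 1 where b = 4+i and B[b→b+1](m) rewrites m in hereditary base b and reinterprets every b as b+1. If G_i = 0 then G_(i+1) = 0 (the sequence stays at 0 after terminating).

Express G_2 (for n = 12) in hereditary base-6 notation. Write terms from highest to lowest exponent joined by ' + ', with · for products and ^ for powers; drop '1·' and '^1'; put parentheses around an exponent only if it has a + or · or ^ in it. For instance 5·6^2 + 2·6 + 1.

2·6 + 3

G_0 = 12. HB_4(12) = 3·4. Bump = 15. G_1 = 14.
G_1 = 14. HB_5(14) = 2·5 + 4. Bump = 16. G_2 = 15.
G_2 = 15. HB_6(15) = 2·6 + 3. Bump = 17. G_3 = 16.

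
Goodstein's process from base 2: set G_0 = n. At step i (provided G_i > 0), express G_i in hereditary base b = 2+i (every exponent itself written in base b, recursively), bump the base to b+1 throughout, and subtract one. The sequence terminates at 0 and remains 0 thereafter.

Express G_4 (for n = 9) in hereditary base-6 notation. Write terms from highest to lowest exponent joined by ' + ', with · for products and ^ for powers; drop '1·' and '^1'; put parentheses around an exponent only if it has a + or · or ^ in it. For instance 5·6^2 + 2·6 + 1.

3·6^6 + 3·6^3 + 3·6^2 + 3·6 + 1

step 0: 9 = 2^(2 + 1) + 1; sub 3 for 2: 3^(3 + 1) + 1; = 82; G_1 = 82−1 = 81
step 1: 81 = 3^(3 + 1); sub 4 for 3: 4^(4 + 1); = 1024; G_2 = 1024−1 = 1023
step 2: 1023 = 3·4^4 + 3·4^3 + 3·4^2 + 3·4 + 3; sub 5 for 4: 3·5^5 + 3·5^3 + 3·5^2 + 3·5 + 3; = 9843; G_3 = 9843−1 = 9842
step 3: 9842 = 3·5^5 + 3·5^3 + 3·5^2 + 3·5 + 2; sub 6 for 5: 3·6^6 + 3·6^3 + 3·6^2 + 3·6 + 2; = 140744; G_4 = 140744−1 = 140743
step 4: 140743 = 3·6^6 + 3·6^3 + 3·6^2 + 3·6 + 1; sub 7 for 6: 3·7^7 + 3·7^3 + 3·7^2 + 3·7 + 1; = 2471827; G_5 = 2471827−1 = 2471826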